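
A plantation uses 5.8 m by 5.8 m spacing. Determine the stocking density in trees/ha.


N = 10000 / 5.8^2 = 10000 / 33.64 = 297.265 ≈ 297 trees/ha

297 trees/ha


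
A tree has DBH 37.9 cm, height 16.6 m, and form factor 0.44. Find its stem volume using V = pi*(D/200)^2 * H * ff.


(D/200)^2 = (37.9/200)^2 = 0.1895^2 = 0.03591025
BA = 3.141593 * 0.03591025 = 0.112815 m^2
V = 0.112815 * 16.6 * 0.44 = 0.824001 ≈ 0.824 m^3

0.824 m^3


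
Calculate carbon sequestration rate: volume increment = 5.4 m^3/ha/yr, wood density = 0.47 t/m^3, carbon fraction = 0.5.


C = 5.4 * 0.47 * 0.5 = 1.269 ≈ 1.27 t C/ha/yr

1.27 t C/ha/yr


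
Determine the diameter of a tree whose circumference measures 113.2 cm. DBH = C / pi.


DBH = C / pi = 113.2 / 3.141593 = 36.0327 ≈ 36.03 cm

36.03 cm


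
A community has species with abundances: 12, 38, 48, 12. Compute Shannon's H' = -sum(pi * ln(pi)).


Total N = 12 + 38 + 48 + 12 = 110
Per-species terms:
  p = 12/110 = 0.109091; ln(p) = -2.215573; p*ln(p) = 0.109091 * (-2.215573) = -0.241699
  p = 38/110 = 0.345455; ln(p) = -1.062893; p*ln(p) = 0.345455 * (-1.062893) = -0.367182
  p = 48/110 = 0.436364; ln(p) = -0.829279; p*ln(p) = 0.436364 * (-0.829279) = -0.361868
  p = 12/110 = 0.109091; ln(p) = -2.215573; p*ln(p) = 0.109091 * (-2.215573) = -0.241699
sum(p*ln(p)) = (-0.241699) + (-0.367182) + (-0.361868) + (-0.241699) = -1.212448
H' = -(-1.212448) = 1.212448 ≈ 1.2124

1.2124


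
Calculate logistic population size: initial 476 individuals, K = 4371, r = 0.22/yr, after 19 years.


(K - N0)/N0 = (4371 - 476)/476 = 3895/476 = 8.18277
r*t = 0.22 * 19 = 4.18; exp(-4.18) = 0.0152985
8.18277 * 0.0152985 = 0.125184
1 + 0.125184 = 1.12518
N = 4371 / 1.12518 = 3884.71 ≈ 3885

3885


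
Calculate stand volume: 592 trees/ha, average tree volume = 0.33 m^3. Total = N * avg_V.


V_stand = 592 * 0.33 = 195.36 ≈ 195.4 m^3/ha

195.4 m^3/ha


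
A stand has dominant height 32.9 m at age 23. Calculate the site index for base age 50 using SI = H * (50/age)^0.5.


50/23 = 2.17391
(2.17391)^0.5 = 1.47442
SI = 32.9 * 1.47442 = 48.5084 ≈ 48.5 m

48.5 m


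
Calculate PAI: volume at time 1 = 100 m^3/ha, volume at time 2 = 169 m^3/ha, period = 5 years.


PAI = (V2 - V1) / period = (169 - 100) / 5 = 69 / 5 = 13.80 m^3/ha/yr

13.80 m^3/ha/yr


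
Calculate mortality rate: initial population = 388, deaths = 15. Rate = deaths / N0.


Mortality rate = 15 / 388 = 0.038660 ≈ 0.0387

0.0387


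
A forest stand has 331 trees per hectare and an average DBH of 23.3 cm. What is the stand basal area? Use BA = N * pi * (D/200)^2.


(D/200)^2 = (23.3/200)^2 = 0.1165^2 = 0.01357225
Individual BA = 3.141593 * 0.01357225 = 0.0426385 m^2
Stand BA = 331 * 0.0426385 = 14.1133 ≈ 14.11 m^2/ha

14.11 m^2/ha


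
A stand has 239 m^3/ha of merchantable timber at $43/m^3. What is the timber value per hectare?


Value = 239 * 43 = $10277/ha

$10277/ha


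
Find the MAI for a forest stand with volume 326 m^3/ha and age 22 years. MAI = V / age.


MAI = 326 / 22 = 14.8182 ≈ 14.82 m^3/ha/yr

14.82 m^3/ha/yr


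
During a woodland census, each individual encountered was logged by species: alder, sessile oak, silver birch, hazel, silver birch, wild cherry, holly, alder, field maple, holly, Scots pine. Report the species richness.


Total individuals logged = 11
Distinct species (count of individuals): alder (2), sessile oak (1), silver birch (2), hazel (1), wild cherry (1), holly (2), field maple (1), Scots pine (1)
Species richness = number of distinct species = 8

8


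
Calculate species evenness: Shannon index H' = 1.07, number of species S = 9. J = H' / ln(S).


ln(9) = 2.19722
J = H' / ln(S) = 1.07 / 2.19722 = 0.486979 ≈ 0.4870

0.4870


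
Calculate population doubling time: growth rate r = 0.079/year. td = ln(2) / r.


td = ln(2) / 0.079 = 0.693147 / 0.079 = 8.77401 ≈ 8.8 years

8.8 years


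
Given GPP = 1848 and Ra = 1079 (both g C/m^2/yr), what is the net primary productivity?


NPP = GPP - Ra = 1848 - 1079 = 769 g C/m^2/yr

769 g C/m^2/yr


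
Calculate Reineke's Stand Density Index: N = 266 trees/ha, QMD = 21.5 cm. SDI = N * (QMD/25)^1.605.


QMD/25 = 21.5/25 = 0.86
(0.86)^1.605 = exp(1.605 * ln(0.86)) = exp(1.605 * (-0.150823)) = exp(-0.242071) = 0.785000
SDI = 266 * 0.785000 = 208.810 ≈ 209

209


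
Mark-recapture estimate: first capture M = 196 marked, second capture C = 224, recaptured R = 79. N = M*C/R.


N = M * C / R = 196 * 224 / 79 = 43904 / 79 = 555.75 ≈ 556

556 individuals


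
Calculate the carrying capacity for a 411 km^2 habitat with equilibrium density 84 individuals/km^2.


K = 84 * 411 = 34524 individuals

34524 individuals


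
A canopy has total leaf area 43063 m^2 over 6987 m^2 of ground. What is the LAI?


LAI = 43063 / 6987 = 6.1633 ≈ 6.16

6.16


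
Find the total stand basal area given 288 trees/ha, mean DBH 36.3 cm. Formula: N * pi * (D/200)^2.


(D/200)^2 = (36.3/200)^2 = 0.1815^2 = 0.03294225
Individual BA = 3.141593 * 0.03294225 = 0.103491 m^2
Stand BA = 288 * 0.103491 = 29.8054 ≈ 29.81 m^2/ha

29.81 m^2/ha


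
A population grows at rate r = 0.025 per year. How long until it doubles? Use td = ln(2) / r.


td = ln(2) / 0.025 = 0.693147 / 0.025 = 27.7259 ≈ 27.7 years

27.7 years


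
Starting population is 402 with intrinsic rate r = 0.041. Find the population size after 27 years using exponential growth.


r*t = 0.041 * 27 = 1.107
exp(1.107) = 3.02527
N = 402 * 3.02527 = 1216.16 ≈ 1216

1216


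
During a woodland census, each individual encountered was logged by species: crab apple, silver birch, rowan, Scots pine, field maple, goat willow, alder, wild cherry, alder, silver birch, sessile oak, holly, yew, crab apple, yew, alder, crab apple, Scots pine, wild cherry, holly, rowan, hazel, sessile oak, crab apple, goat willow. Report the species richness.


Total individuals logged = 25
Distinct species (count of individuals): crab apple (4), silver birch (2), rowan (2), Scots pine (2), field maple (1), goat willow (2), alder (3), wild cherry (2), sessile oak (2), holly (2), yew (2), hazel (1)
Species richness = number of distinct species = 12

12


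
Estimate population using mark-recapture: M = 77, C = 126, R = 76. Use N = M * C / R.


N = M * C / R = 77 * 126 / 76 = 9702 / 76 = 127.66 ≈ 128

128 individuals


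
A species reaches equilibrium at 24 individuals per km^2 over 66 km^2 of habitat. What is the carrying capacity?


K = 24 * 66 = 1584 individuals

1584 individuals


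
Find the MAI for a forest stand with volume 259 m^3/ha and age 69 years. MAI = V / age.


MAI = 259 / 69 = 3.7536 ≈ 3.75 m^3/ha/yr

3.75 m^3/ha/yr


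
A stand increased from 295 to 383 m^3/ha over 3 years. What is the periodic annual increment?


PAI = (V2 - V1) / period = (383 - 295) / 3 = 88 / 3 = 29.3333 ≈ 29.33 m^3/ha/yr

29.33 m^3/ha/yr


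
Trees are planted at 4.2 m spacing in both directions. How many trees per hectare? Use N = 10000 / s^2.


N = 10000 / 4.2^2 = 10000 / 17.64 = 566.893 ≈ 567 trees/ha

567 trees/ha


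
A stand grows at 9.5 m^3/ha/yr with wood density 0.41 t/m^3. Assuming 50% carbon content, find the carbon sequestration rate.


C = 9.5 * 0.41 * 0.5 = 1.9475 ≈ 1.95 t C/ha/yr

1.95 t C/ha/yr


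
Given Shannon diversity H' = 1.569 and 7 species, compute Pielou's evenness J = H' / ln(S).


ln(7) = 1.94591
J = H' / ln(S) = 1.569 / 1.94591 = 0.806307 ≈ 0.8063

0.8063


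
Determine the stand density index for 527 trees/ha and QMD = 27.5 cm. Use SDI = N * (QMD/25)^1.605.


QMD/25 = 27.5/25 = 1.1
(1.1)^1.605 = exp(1.605 * ln(1.1)) = exp(1.605 * 0.0953102) = exp(0.152973) = 1.16529
SDI = 527 * 1.16529 = 614.108 ≈ 614

614


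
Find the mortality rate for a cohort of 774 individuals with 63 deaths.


Mortality rate = 63 / 774 = 0.081395 ≈ 0.0814

0.0814


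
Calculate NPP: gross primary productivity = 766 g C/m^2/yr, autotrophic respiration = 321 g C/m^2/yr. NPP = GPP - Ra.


NPP = GPP - Ra = 766 - 321 = 445 g C/m^2/yr

445 g C/m^2/yr


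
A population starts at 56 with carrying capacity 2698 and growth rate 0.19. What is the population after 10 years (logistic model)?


(K - N0)/N0 = (2698 - 56)/56 = 2642/56 = 47.1786
r*t = 0.19 * 10 = 1.9; exp(-1.9) = 0.149569
47.1786 * 0.149569 = 7.05646
1 + 7.05646 = 8.05646
N = 2698 / 8.05646 = 334.887 ≈ 335

335


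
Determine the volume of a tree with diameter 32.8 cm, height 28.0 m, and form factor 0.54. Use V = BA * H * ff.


(D/200)^2 = (32.8/200)^2 = 0.164^2 = 0.026896
BA = 3.141593 * 0.026896 = 0.0844963 m^2
V = 0.0844963 * 28.0 * 0.54 = 1.27758 ≈ 1.278 m^3

1.278 m^3


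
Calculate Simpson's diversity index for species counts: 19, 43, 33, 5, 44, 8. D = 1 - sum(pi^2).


Total N = 19 + 43 + 33 + 5 + 44 + 8 = 152
Per-species terms:
  p = 19/152 = 0.125000; p^2 = 0.125000^2 = 0.015625
  p = 43/152 = 0.282895; p^2 = 0.282895^2 = 0.080030
  p = 33/152 = 0.217105; p^2 = 0.217105^2 = 0.047135
  p = 5/152 = 0.032895; p^2 = 0.032895^2 = 0.001082
  p = 44/152 = 0.289474; p^2 = 0.289474^2 = 0.083795
  p = 8/152 = 0.052632; p^2 = 0.052632^2 = 0.002770
sum(p^2) = 0.015625 + 0.080030 + 0.047135 + 0.001082 + 0.083795 + 0.002770 = 0.230437
D = 1 - 0.230437 = 0.769563 ≈ 0.7696

0.7696


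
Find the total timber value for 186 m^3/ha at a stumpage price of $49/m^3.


Value = 186 * 49 = $9114/ha

$9114/ha


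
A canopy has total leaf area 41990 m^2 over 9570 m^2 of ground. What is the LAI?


LAI = 41990 / 9570 = 4.3877 ≈ 4.39

4.39


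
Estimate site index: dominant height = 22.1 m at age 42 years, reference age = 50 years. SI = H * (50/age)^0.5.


50/42 = 1.19048
(1.19048)^0.5 = 1.09109
SI = 22.1 * 1.09109 = 24.1131 ≈ 24.1 m

24.1 m


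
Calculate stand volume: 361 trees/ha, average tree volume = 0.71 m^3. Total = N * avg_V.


V_stand = 361 * 0.71 = 256.31 ≈ 256.3 m^3/ha

256.3 m^3/ha


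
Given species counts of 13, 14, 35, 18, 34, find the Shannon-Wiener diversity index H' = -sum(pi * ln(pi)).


Total N = 13 + 14 + 35 + 18 + 34 = 114
Per-species terms:
  p = 13/114 = 0.114035; ln(p) = -2.171250; p*ln(p) = 0.114035 * (-2.171250) = -0.247598
  p = 14/114 = 0.122807; ln(p) = -2.097141; p*ln(p) = 0.122807 * (-2.097141) = -0.257544
  p = 35/114 = 0.307018; ln(p) = -1.180849; p*ln(p) = 0.307018 * (-1.180849) = -0.362542
  p = 18/114 = 0.157895; ln(p) = -1.845825; p*ln(p) = 0.157895 * (-1.845825) = -0.291447
  p = 34/114 = 0.298246; ln(p) = -1.209837; p*ln(p) = 0.298246 * (-1.209837) = -0.360829
sum(p*ln(p)) = (-0.247598) + (-0.257544) + (-0.362542) + (-0.291447) + (-0.360829) = -1.519960
H' = -(-1.519960) = 1.519960 ≈ 1.5200

1.5200


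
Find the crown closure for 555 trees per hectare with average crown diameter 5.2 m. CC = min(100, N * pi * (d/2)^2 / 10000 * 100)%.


(d/2)^2 = (5.2/2)^2 = 2.6^2 = 6.76
Crown area = 3.141593 * 6.76 = 21.2372 m^2
N * area / 10000 * 100 = 555 * 21.2372 / 10000 * 100 = 117.866
CC = min(100, 117.866) = 100%

100%


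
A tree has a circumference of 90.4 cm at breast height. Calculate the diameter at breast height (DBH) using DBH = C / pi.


DBH = C / pi = 90.4 / 3.141593 = 28.7752 ≈ 28.78 cm

28.78 cm


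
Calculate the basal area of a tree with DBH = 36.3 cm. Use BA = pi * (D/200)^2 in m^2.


D/200 = 36.3/200 = 0.1815 m
(D/200)^2 = 0.1815^2 = 0.03294225
BA = 3.141593 * 0.03294225 = 0.103491 ≈ 0.1035 m^2

0.1035 m^2


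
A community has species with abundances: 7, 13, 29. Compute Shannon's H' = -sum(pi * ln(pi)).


Total N = 7 + 13 + 29 = 49
Per-species terms:
  p = 7/49 = 0.142857; ln(p) = -1.945911; p*ln(p) = 0.142857 * (-1.945911) = -0.277987
  p = 13/49 = 0.265306; ln(p) = -1.326871; p*ln(p) = 0.265306 * (-1.326871) = -0.352027
  p = 29/49 = 0.591837; ln(p) = -0.524524; p*ln(p) = 0.591837 * (-0.524524) = -0.310433
sum(p*ln(p)) = (-0.277987) + (-0.352027) + (-0.310433) = -0.940447
H' = -(-0.940447) = 0.940447 ≈ 0.9404

0.9404


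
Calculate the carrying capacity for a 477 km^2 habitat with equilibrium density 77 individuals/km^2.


K = 77 * 477 = 36729 individuals

36729 individuals


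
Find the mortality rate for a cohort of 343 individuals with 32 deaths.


Mortality rate = 32 / 343 = 0.093294 ≈ 0.0933

0.0933


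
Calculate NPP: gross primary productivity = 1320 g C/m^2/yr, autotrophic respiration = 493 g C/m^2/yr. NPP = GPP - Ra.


NPP = GPP - Ra = 1320 - 493 = 827 g C/m^2/yr

827 g C/m^2/yr


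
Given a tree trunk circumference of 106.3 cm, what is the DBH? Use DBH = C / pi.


DBH = C / pi = 106.3 / 3.141593 = 33.8363 ≈ 33.84 cm

33.84 cm


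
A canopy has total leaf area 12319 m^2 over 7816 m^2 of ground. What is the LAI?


LAI = 12319 / 7816 = 1.5761 ≈ 1.58

1.58


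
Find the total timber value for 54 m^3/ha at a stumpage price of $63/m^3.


Value = 54 * 63 = $3402/ha

$3402/ha


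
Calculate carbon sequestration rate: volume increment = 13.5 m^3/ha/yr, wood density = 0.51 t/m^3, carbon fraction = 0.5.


C = 13.5 * 0.51 * 0.5 = 3.4425 ≈ 3.44 t C/ha/yr

3.44 t C/ha/yr


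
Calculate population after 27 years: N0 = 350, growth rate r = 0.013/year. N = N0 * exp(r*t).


r*t = 0.013 * 27 = 0.351
exp(0.351) = 1.42049
N = 350 * 1.42049 = 497.172 ≈ 497

497


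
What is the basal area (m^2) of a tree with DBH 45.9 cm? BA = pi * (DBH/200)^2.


D/200 = 45.9/200 = 0.2295 m
(D/200)^2 = 0.2295^2 = 0.05267025
BA = 3.141593 * 0.05267025 = 0.165468 ≈ 0.1655 m^2

0.1655 m^2


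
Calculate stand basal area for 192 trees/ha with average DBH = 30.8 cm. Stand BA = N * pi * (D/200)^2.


(D/200)^2 = (30.8/200)^2 = 0.154^2 = 0.023716
Individual BA = 3.141593 * 0.023716 = 0.0745060 m^2
Stand BA = 192 * 0.0745060 = 14.3052 ≈ 14.31 m^2/ha

14.31 m^2/ha


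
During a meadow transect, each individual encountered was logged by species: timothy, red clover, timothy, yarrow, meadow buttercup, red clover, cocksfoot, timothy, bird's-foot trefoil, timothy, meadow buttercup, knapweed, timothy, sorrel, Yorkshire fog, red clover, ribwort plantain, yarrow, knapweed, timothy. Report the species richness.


Total individuals logged = 20
Distinct species (count of individuals): timothy (6), red clover (3), yarrow (2), meadow buttercup (2), cocksfoot (1), bird's-foot trefoil (1), knapweed (2), sorrel (1), Yorkshire fog (1), ribwort plantain (1)
Species richness = number of distinct species = 10

10


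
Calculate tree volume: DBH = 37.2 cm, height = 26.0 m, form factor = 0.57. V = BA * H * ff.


(D/200)^2 = (37.2/200)^2 = 0.186^2 = 0.034596
BA = 3.141593 * 0.034596 = 0.108687 m^2
V = 0.108687 * 26.0 * 0.57 = 1.61074 ≈ 1.611 m^3

1.611 m^3


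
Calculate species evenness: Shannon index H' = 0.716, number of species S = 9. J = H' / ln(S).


ln(9) = 2.19722
J = H' / ln(S) = 0.716 / 2.19722 = 0.325866 ≈ 0.3259

0.3259


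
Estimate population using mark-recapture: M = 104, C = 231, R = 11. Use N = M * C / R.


N = M * C / R = 104 * 231 / 11 = 24024 / 11 = 2184

2184 individuals


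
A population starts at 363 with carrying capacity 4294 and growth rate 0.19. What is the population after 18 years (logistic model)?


(K - N0)/N0 = (4294 - 363)/363 = 3931/363 = 10.8292
r*t = 0.19 * 18 = 3.42; exp(-3.42) = 0.0327124
10.8292 * 0.0327124 = 0.354249
1 + 0.354249 = 1.35425
N = 4294 / 1.35425 = 3170.76 ≈ 3171

3171


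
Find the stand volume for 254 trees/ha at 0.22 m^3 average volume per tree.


V_stand = 254 * 0.22 = 55.88 ≈ 55.9 m^3/ha

55.9 m^3/ha


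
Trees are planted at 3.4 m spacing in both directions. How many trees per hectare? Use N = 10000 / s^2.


N = 10000 / 3.4^2 = 10000 / 11.56 = 865.052 ≈ 865 trees/ha

865 trees/ha


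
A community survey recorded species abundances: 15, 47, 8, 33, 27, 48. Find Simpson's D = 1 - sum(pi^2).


Total N = 15 + 47 + 8 + 33 + 27 + 48 = 178
Per-species terms:
  p = 15/178 = 0.084270; p^2 = 0.084270^2 = 0.007101
  p = 47/178 = 0.264045; p^2 = 0.264045^2 = 0.069720
  p = 8/178 = 0.044944; p^2 = 0.044944^2 = 0.002020
  p = 33/178 = 0.185393; p^2 = 0.185393^2 = 0.034371
  p = 27/178 = 0.151685; p^2 = 0.151685^2 = 0.023008
  p = 48/178 = 0.269663; p^2 = 0.269663^2 = 0.072718
sum(p^2) = 0.007101 + 0.069720 + 0.002020 + 0.034371 + 0.023008 + 0.072718 = 0.208938
D = 1 - 0.208938 = 0.791062 ≈ 0.7911

0.7911


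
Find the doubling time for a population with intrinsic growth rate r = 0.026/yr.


td = ln(2) / 0.026 = 0.693147 / 0.026 = 26.6595 ≈ 26.7 years

26.7 years


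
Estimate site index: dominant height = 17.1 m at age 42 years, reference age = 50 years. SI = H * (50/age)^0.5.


50/42 = 1.19048
(1.19048)^0.5 = 1.09109
SI = 17.1 * 1.09109 = 18.6576 ≈ 18.7 m

18.7 m


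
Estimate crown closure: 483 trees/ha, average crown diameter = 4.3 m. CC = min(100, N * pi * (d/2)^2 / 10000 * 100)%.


(d/2)^2 = (4.3/2)^2 = 2.15^2 = 4.6225
Crown area = 3.141593 * 4.6225 = 14.5220 m^2
N * area / 10000 * 100 = 483 * 14.5220 / 10000 * 100 = 70.1413
CC = min(100, 70.1413) = 70.1413 ≈ 70.1%

70.1%


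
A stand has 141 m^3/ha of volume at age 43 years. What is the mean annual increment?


MAI = 141 / 43 = 3.2791 ≈ 3.28 m^3/ha/yr

3.28 m^3/ha/yr


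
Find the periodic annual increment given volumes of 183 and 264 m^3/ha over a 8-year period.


PAI = (V2 - V1) / period = (264 - 183) / 8 = 81 / 8 = 10.1250 ≈ 10.13 m^3/ha/yr

10.13 m^3/ha/yr


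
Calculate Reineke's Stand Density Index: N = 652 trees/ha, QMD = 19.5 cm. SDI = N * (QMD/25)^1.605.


QMD/25 = 19.5/25 = 0.78
(0.78)^1.605 = exp(1.605 * ln(0.78)) = exp(1.605 * (-0.248461)) = exp(-0.398780) = 0.671138
SDI = 652 * 0.671138 = 437.582 ≈ 438

438


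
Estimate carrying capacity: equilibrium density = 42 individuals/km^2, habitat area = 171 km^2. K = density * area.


K = 42 * 171 = 7182 individuals

7182 individuals


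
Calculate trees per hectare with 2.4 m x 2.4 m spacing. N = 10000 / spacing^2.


N = 10000 / 2.4^2 = 10000 / 5.76 = 1736.11 ≈ 1736 trees/ha

1736 trees/ha


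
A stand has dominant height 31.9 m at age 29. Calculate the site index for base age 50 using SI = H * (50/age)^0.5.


50/29 = 1.72414
(1.72414)^0.5 = 1.31307
SI = 31.9 * 1.31307 = 41.8869 ≈ 41.9 m

41.9 m


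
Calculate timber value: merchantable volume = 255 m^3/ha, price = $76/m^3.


Value = 255 * 76 = $19380/ha

$19380/ha


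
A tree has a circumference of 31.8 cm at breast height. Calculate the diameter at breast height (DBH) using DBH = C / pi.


DBH = C / pi = 31.8 / 3.141593 = 10.1223 ≈ 10.12 cm

10.12 cm


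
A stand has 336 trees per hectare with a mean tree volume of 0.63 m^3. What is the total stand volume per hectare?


V_stand = 336 * 0.63 = 211.68 ≈ 211.7 m^3/ha

211.7 m^3/ha


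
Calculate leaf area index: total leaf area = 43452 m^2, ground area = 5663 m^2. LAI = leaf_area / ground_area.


LAI = 43452 / 5663 = 7.6730 ≈ 7.67

7.67


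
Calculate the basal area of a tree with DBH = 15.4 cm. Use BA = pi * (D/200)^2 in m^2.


D/200 = 15.4/200 = 0.077 m
(D/200)^2 = 0.077^2 = 0.005929
BA = 3.141593 * 0.005929 = 0.0186265 ≈ 0.0186 m^2

0.0186 m^2


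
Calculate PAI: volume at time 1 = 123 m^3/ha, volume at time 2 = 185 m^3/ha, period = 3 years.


PAI = (V2 - V1) / period = (185 - 123) / 3 = 62 / 3 = 20.6667 ≈ 20.67 m^3/ha/yr

20.67 m^3/ha/yr


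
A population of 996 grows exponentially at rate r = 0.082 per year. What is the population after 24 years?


r*t = 0.082 * 24 = 1.968
exp(1.968) = 7.15635
N = 996 * 7.15635 = 7127.72 ≈ 7128

7128


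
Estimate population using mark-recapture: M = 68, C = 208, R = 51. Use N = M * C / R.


N = M * C / R = 68 * 208 / 51 = 14144 / 51 = 277.33 ≈ 277

277 individuals


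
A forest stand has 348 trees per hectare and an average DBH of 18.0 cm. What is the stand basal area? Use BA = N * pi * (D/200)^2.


(D/200)^2 = (18.0/200)^2 = 0.09^2 = 0.0081
Individual BA = 3.141593 * 0.0081 = 0.0254469 m^2
Stand BA = 348 * 0.0254469 = 8.85552 ≈ 8.86 m^2/ha

8.86 m^2/ha


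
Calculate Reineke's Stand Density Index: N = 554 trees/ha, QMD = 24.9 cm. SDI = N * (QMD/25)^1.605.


QMD/25 = 24.9/25 = 0.996
(0.996)^1.605 = exp(1.605 * ln(0.996)) = exp(1.605 * (-0.00400802)) = exp(-0.00643287) = 0.993588
SDI = 554 * 0.993588 = 550.448 ≈ 550

550


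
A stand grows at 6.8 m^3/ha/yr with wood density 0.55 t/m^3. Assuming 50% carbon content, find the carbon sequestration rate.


C = 6.8 * 0.55 * 0.5 = 1.87 t C/ha/yr

1.87 t C/ha/yr


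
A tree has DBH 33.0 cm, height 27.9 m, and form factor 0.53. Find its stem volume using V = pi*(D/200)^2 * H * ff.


(D/200)^2 = (33.0/200)^2 = 0.165^2 = 0.027225
BA = 3.141593 * 0.027225 = 0.0855299 m^2
V = 0.0855299 * 27.9 * 0.53 = 1.26473 ≈ 1.265 m^3

1.265 m^3


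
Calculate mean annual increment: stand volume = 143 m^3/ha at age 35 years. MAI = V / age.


MAI = 143 / 35 = 4.0857 ≈ 4.09 m^3/ha/yr

4.09 m^3/ha/yr


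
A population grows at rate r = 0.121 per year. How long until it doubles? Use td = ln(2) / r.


td = ln(2) / 0.121 = 0.693147 / 0.121 = 5.72849 ≈ 5.7 years

5.7 years


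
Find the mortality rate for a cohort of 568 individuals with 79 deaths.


Mortality rate = 79 / 568 = 0.139085 ≈ 0.1391

0.1391


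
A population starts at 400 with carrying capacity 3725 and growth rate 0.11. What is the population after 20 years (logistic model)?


(K - N0)/N0 = (3725 - 400)/400 = 3325/400 = 8.31250
r*t = 0.11 * 20 = 2.2; exp(-2.2) = 0.110803
8.31250 * 0.110803 = 0.921050
1 + 0.921050 = 1.92105
N = 3725 / 1.92105 = 1939.04 ≈ 1939

1939


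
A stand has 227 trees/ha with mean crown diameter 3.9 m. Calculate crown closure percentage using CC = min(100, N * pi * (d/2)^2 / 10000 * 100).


(d/2)^2 = (3.9/2)^2 = 1.95^2 = 3.8025
Crown area = 3.141593 * 3.8025 = 11.9459 m^2
N * area / 10000 * 100 = 227 * 11.9459 / 10000 * 100 = 27.1172
CC = min(100, 27.1172) = 27.1172 ≈ 27.1%

27.1%


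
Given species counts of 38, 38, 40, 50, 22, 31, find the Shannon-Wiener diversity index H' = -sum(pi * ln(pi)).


Total N = 38 + 38 + 40 + 50 + 22 + 31 = 219
Per-species terms:
  p = 38/219 = 0.173516; ln(p) = -1.751485; p*ln(p) = 0.173516 * (-1.751485) = -0.303911
  p = 38/219 = 0.173516; ln(p) = -1.751485; p*ln(p) = 0.173516 * (-1.751485) = -0.303911
  p = 40/219 = 0.182648; ln(p) = -1.700194; p*ln(p) = 0.182648 * (-1.700194) = -0.310537
  p = 50/219 = 0.228311; ln(p) = -1.477047; p*ln(p) = 0.228311 * (-1.477047) = -0.337226
  p = 22/219 = 0.100457; ln(p) = -2.298026; p*ln(p) = 0.100457 * (-2.298026) = -0.230853
  p = 31/219 = 0.141553; ln(p) = -1.955081; p*ln(p) = 0.141553 * (-1.955081) = -0.276748
sum(p*ln(p)) = (-0.303911) + (-0.303911) + (-0.310537) + (-0.337226) + (-0.230853) + (-0.276748) = -1.763186
H' = -(-1.763186) = 1.763186 ≈ 1.7632

1.7632


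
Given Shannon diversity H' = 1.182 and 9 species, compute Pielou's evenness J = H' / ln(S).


ln(9) = 2.19722
J = H' / ln(S) = 1.182 / 2.19722 = 0.537953 ≈ 0.5380

0.5380


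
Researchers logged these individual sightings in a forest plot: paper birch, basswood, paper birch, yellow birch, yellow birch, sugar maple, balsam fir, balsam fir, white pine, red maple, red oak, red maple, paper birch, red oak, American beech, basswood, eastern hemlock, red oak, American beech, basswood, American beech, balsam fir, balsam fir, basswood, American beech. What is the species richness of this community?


Total individuals logged = 25
Distinct species (count of individuals): paper birch (3), basswood (4), yellow birch (2), sugar maple (1), balsam fir (4), white pine (1), red maple (2), red oak (3), American beech (4), eastern hemlock (1)
Species richness = number of distinct species = 10

10


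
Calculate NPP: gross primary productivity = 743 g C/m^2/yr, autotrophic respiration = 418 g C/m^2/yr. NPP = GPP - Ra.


NPP = GPP - Ra = 743 - 418 = 325 g C/m^2/yr

325 g C/m^2/yr


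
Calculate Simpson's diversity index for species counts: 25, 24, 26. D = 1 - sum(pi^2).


Total N = 25 + 24 + 26 = 75
Per-species terms:
  p = 25/75 = 0.333333; p^2 = 0.333333^2 = 0.111111
  p = 24/75 = 0.320000; p^2 = 0.320000^2 = 0.102400
  p = 26/75 = 0.346667; p^2 = 0.346667^2 = 0.120178
sum(p^2) = 0.111111 + 0.102400 + 0.120178 = 0.333689
D = 1 - 0.333689 = 0.666311 ≈ 0.6663

0.6663


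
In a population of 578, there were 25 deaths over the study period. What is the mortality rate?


Mortality rate = 25 / 578 = 0.043253 ≈ 0.0433

0.0433


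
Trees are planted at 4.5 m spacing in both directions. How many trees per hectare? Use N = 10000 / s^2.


N = 10000 / 4.5^2 = 10000 / 20.25 = 493.827 ≈ 494 trees/ha

494 trees/ha


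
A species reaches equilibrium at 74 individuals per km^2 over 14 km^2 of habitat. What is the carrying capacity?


K = 74 * 14 = 1036 individuals

1036 individuals


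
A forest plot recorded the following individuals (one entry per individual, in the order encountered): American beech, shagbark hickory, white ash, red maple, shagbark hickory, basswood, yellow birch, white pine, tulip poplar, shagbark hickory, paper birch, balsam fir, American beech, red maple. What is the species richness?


Total individuals logged = 14
Distinct species (count of individuals): American beech (2), shagbark hickory (3), white ash (1), red maple (2), basswood (1), yellow birch (1), white pine (1), tulip poplar (1), paper birch (1), balsam fir (1)
Species richness = number of distinct species = 10

10


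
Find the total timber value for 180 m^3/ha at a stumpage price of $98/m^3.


Value = 180 * 98 = $17640/ha

$17640/ha


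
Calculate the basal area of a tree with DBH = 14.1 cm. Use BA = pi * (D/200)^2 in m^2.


D/200 = 14.1/200 = 0.0705 m
(D/200)^2 = 0.0705^2 = 0.00497025
BA = 3.141593 * 0.00497025 = 0.0156145 ≈ 0.0156 m^2

0.0156 m^2


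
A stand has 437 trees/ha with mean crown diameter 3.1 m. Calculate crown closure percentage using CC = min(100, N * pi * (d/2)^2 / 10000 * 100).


(d/2)^2 = (3.1/2)^2 = 1.55^2 = 2.4025
Crown area = 3.141593 * 2.4025 = 7.54768 m^2
N * area / 10000 * 100 = 437 * 7.54768 / 10000 * 100 = 32.9834
CC = min(100, 32.9834) = 32.9834 ≈ 33.0%

33.0%


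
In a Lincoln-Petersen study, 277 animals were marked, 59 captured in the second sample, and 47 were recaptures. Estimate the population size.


N = M * C / R = 277 * 59 / 47 = 16343 / 47 = 347.72 ≈ 348

348 individuals


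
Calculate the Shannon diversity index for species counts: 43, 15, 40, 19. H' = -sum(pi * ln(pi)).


Total N = 43 + 15 + 40 + 19 = 117
Per-species terms:
  p = 43/117 = 0.367521; ln(p) = -1.000975; p*ln(p) = 0.367521 * (-1.000975) = -0.367879
  p = 15/117 = 0.128205; ln(p) = -2.054125; p*ln(p) = 0.128205 * (-2.054125) = -0.263349
  p = 40/117 = 0.341880; ln(p) = -1.073295; p*ln(p) = 0.341880 * (-1.073295) = -0.366938
  p = 19/117 = 0.162393; ln(p) = -1.817736; p*ln(p) = 0.162393 * (-1.817736) = -0.295188
sum(p*ln(p)) = (-0.367879) + (-0.263349) + (-0.366938) + (-0.295188) = -1.293354
H' = -(-1.293354) = 1.293354 ≈ 1.2934

1.2934


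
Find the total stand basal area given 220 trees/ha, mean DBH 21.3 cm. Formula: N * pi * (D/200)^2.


(D/200)^2 = (21.3/200)^2 = 0.1065^2 = 0.01134225
Individual BA = 3.141593 * 0.01134225 = 0.0356327 m^2
Stand BA = 220 * 0.0356327 = 7.83919 ≈ 7.84 m^2/ha

7.84 m^2/ha


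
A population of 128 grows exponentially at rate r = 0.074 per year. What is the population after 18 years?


r*t = 0.074 * 18 = 1.332
exp(1.332) = 3.78861
N = 128 * 3.78861 = 484.942 ≈ 485

485


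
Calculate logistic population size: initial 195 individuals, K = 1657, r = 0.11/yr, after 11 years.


(K - N0)/N0 = (1657 - 195)/195 = 1462/195 = 7.49744
r*t = 0.11 * 11 = 1.21; exp(-1.21) = 0.298197
7.49744 * 0.298197 = 2.23571
1 + 2.23571 = 3.23571
N = 1657 / 3.23571 = 512.098 ≈ 512

512


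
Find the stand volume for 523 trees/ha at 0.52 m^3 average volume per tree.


V_stand = 523 * 0.52 = 271.96 ≈ 272.0 m^3/ha

272.0 m^3/ha


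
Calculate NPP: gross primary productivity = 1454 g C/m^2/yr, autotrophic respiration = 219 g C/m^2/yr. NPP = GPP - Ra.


NPP = GPP - Ra = 1454 - 219 = 1235 g C/m^2/yr

1235 g C/m^2/yr


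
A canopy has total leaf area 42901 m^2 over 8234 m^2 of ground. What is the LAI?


LAI = 42901 / 8234 = 5.2102 ≈ 5.21

5.21


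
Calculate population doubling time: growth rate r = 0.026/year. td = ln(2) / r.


td = ln(2) / 0.026 = 0.693147 / 0.026 = 26.6595 ≈ 26.7 years

26.7 years


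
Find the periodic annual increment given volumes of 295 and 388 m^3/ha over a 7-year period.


PAI = (V2 - V1) / period = (388 - 295) / 7 = 93 / 7 = 13.2857 ≈ 13.29 m^3/ha/yr

13.29 m^3/ha/yr


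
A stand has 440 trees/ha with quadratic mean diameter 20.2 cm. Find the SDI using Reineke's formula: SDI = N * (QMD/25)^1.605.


QMD/25 = 20.2/25 = 0.808
(0.808)^1.605 = exp(1.605 * ln(0.808)) = exp(1.605 * (-0.213193)) = exp(-0.342175) = 0.710224
SDI = 440 * 0.710224 = 312.499 ≈ 312

312


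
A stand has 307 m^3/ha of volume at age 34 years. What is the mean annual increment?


MAI = 307 / 34 = 9.0294 ≈ 9.03 m^3/ha/yr

9.03 m^3/ha/yr


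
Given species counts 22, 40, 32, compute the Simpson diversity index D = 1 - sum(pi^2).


Total N = 22 + 40 + 32 = 94
Per-species terms:
  p = 22/94 = 0.234043; p^2 = 0.234043^2 = 0.054776
  p = 40/94 = 0.425532; p^2 = 0.425532^2 = 0.181077
  p = 32/94 = 0.340426; p^2 = 0.340426^2 = 0.115890
sum(p^2) = 0.054776 + 0.181077 + 0.115890 = 0.351743
D = 1 - 0.351743 = 0.648257 ≈ 0.6483

0.6483


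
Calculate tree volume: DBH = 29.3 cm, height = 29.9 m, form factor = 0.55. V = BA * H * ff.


(D/200)^2 = (29.3/200)^2 = 0.1465^2 = 0.02146225
BA = 3.141593 * 0.02146225 = 0.0674257 m^2
V = 0.0674257 * 29.9 * 0.55 = 1.10882 ≈ 1.109 m^3

1.109 m^3


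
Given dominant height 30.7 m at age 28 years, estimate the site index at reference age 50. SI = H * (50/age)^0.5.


50/28 = 1.78571
(1.78571)^0.5 = 1.33630
SI = 30.7 * 1.33630 = 41.0244 ≈ 41.0 m

41.0 m


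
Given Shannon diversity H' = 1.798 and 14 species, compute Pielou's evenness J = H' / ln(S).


ln(14) = 2.63906
J = H' / ln(S) = 1.798 / 2.63906 = 0.681303 ≈ 0.6813

0.6813


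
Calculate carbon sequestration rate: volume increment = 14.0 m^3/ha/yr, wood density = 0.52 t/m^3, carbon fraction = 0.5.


C = 14.0 * 0.52 * 0.5 = 3.64 t C/ha/yr

3.64 t C/ha/yr


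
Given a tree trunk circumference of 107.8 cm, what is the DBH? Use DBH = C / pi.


DBH = C / pi = 107.8 / 3.141593 = 34.3138 ≈ 34.31 cm

34.31 cm


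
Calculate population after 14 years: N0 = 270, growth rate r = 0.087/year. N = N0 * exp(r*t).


r*t = 0.087 * 14 = 1.218
exp(1.218) = 3.38042
N = 270 * 3.38042 = 912.713 ≈ 913

913


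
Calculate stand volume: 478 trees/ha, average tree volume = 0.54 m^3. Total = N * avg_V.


V_stand = 478 * 0.54 = 258.12 ≈ 258.1 m^3/ha

258.1 m^3/ha


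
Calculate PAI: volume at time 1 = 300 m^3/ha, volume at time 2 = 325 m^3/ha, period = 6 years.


PAI = (V2 - V1) / period = (325 - 300) / 6 = 25 / 6 = 4.1667 ≈ 4.17 m^3/ha/yr

4.17 m^3/ha/yr


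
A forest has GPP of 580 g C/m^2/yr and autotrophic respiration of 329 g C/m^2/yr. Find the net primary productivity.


NPP = GPP - Ra = 580 - 329 = 251 g C/m^2/yr

251 g C/m^2/yr


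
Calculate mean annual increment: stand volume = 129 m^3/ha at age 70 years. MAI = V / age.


MAI = 129 / 70 = 1.8429 ≈ 1.84 m^3/ha/yr

1.84 m^3/ha/yr


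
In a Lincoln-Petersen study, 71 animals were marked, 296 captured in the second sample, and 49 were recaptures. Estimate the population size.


N = M * C / R = 71 * 296 / 49 = 21016 / 49 = 428.90 ≈ 429

429 individuals


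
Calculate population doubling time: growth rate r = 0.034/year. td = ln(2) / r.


td = ln(2) / 0.034 = 0.693147 / 0.034 = 20.3867 ≈ 20.4 years

20.4 years


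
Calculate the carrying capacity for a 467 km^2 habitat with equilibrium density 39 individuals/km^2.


K = 39 * 467 = 18213 individuals

18213 individuals


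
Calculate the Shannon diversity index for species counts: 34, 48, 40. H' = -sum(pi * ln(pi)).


Total N = 34 + 48 + 40 = 122
Per-species terms:
  p = 34/122 = 0.278689; ln(p) = -1.277659; p*ln(p) = 0.278689 * (-1.277659) = -0.356070
  p = 48/122 = 0.393443; ln(p) = -0.932819; p*ln(p) = 0.393443 * (-0.932819) = -0.367011
  p = 40/122 = 0.327869; ln(p) = -1.115141; p*ln(p) = 0.327869 * (-1.115141) = -0.365620
sum(p*ln(p)) = (-0.356070) + (-0.367011) + (-0.365620) = -1.088701
H' = -(-1.088701) = 1.088701 ≈ 1.0887

1.0887


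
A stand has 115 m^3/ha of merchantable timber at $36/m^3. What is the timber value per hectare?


Value = 115 * 36 = $4140/ha

$4140/ha


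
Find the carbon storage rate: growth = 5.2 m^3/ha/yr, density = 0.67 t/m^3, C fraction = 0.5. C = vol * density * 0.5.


C = 5.2 * 0.67 * 0.5 = 1.742 ≈ 1.74 t C/ha/yr

1.74 t C/ha/yr


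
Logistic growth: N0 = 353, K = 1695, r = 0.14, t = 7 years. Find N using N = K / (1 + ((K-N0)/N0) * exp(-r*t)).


(K - N0)/N0 = (1695 - 353)/353 = 1342/353 = 3.80170
r*t = 0.14 * 7 = 0.98; exp(-0.98) = 0.375311
3.80170 * 0.375311 = 1.42682
1 + 1.42682 = 2.42682
N = 1695 / 2.42682 = 698.445 ≈ 698

698


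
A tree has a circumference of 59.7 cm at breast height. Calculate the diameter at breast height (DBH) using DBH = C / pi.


DBH = C / pi = 59.7 / 3.141593 = 19.0031 ≈ 19.00 cm

19.00 cm


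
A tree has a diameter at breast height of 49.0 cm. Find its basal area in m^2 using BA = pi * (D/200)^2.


D/200 = 49.0/200 = 0.245 m
(D/200)^2 = 0.245^2 = 0.060025
BA = 3.141593 * 0.060025 = 0.188574 ≈ 0.1886 m^2

0.1886 m^2


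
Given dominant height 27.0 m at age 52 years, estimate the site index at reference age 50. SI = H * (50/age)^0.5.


50/52 = 0.961538
(0.961538)^0.5 = 0.980580
SI = 27.0 * 0.980580 = 26.4757 ≈ 26.5 m

26.5 m


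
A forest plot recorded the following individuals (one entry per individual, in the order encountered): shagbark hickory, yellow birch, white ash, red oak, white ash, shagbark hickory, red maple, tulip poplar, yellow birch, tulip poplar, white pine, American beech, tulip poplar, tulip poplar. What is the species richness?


Total individuals logged = 14
Distinct species (count of individuals): shagbark hickory (2), yellow birch (2), white ash (2), red oak (1), red maple (1), tulip poplar (4), white pine (1), American beech (1)
Species richness = number of distinct species = 8

8


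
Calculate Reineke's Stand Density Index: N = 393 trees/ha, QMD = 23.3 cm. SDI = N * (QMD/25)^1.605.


QMD/25 = 23.3/25 = 0.932
(0.932)^1.605 = exp(1.605 * ln(0.932)) = exp(1.605 * (-0.0704225)) = exp(-0.113028) = 0.893126
SDI = 393 * 0.893126 = 350.999 ≈ 351

351


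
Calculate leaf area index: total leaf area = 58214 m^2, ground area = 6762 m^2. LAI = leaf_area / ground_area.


LAI = 58214 / 6762 = 8.6090 ≈ 8.61

8.61


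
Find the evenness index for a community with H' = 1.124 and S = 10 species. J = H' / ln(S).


ln(10) = 2.30259
J = H' / ln(S) = 1.124 / 2.30259 = 0.488146 ≈ 0.4881

0.4881


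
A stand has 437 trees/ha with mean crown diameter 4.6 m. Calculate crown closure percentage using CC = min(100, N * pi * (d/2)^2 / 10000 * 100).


(d/2)^2 = (4.6/2)^2 = 2.3^2 = 5.29
Crown area = 3.141593 * 5.29 = 16.6190 m^2
N * area / 10000 * 100 = 437 * 16.6190 / 10000 * 100 = 72.6250
CC = min(100, 72.6250) = 72.6250 ≈ 72.6%

72.6%


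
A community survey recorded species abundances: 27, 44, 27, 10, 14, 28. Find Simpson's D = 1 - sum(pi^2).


Total N = 27 + 44 + 27 + 10 + 14 + 28 = 150
Per-species terms:
  p = 27/150 = 0.180000; p^2 = 0.180000^2 = 0.032400
  p = 44/150 = 0.293333; p^2 = 0.293333^2 = 0.086044
  p = 27/150 = 0.180000; p^2 = 0.180000^2 = 0.032400
  p = 10/150 = 0.066667; p^2 = 0.066667^2 = 0.004444
  p = 14/150 = 0.093333; p^2 = 0.093333^2 = 0.008711
  p = 28/150 = 0.186667; p^2 = 0.186667^2 = 0.034845
sum(p^2) = 0.032400 + 0.086044 + 0.032400 + 0.004444 + 0.008711 + 0.034845 = 0.198844
D = 1 - 0.198844 = 0.801156 ≈ 0.8012

0.8012


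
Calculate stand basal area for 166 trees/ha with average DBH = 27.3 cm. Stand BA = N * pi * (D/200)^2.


(D/200)^2 = (27.3/200)^2 = 0.1365^2 = 0.01863225
Individual BA = 3.141593 * 0.01863225 = 0.0585349 m^2
Stand BA = 166 * 0.0585349 = 9.71679 ≈ 9.72 m^2/ha

9.72 m^2/ha


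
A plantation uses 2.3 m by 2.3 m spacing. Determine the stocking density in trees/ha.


N = 10000 / 2.3^2 = 10000 / 5.29 = 1890.36 ≈ 1890 trees/ha

1890 trees/ha


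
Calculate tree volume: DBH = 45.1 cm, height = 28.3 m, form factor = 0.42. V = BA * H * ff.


(D/200)^2 = (45.1/200)^2 = 0.2255^2 = 0.05085025
BA = 3.141593 * 0.05085025 = 0.159751 m^2
V = 0.159751 * 28.3 * 0.42 = 1.89880 ≈ 1.899 m^3

1.899 m^3


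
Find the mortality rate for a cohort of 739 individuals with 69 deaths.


Mortality rate = 69 / 739 = 0.093369 ≈ 0.0934

0.0934


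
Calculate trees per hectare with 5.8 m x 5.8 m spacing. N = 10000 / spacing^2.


N = 10000 / 5.8^2 = 10000 / 33.64 = 297.265 ≈ 297 trees/ha

297 trees/ha


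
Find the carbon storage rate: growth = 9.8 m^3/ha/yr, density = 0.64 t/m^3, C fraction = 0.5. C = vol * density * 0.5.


C = 9.8 * 0.64 * 0.5 = 3.136 ≈ 3.14 t C/ha/yr

3.14 t C/ha/yr


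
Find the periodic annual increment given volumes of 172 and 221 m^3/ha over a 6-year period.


PAI = (V2 - V1) / period = (221 - 172) / 6 = 49 / 6 = 8.1667 ≈ 8.17 m^3/ha/yr

8.17 m^3/ha/yr


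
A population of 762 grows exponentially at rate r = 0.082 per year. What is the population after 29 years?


r*t = 0.082 * 29 = 2.378
exp(2.378) = 10.7833
N = 762 * 10.7833 = 8216.87 ≈ 8217

8217


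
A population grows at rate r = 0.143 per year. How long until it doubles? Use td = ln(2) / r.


td = ln(2) / 0.143 = 0.693147 / 0.143 = 4.84718 ≈ 4.8 years

4.8 years


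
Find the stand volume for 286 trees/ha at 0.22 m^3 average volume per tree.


V_stand = 286 * 0.22 = 62.92 ≈ 62.9 m^3/ha

62.9 m^3/ha


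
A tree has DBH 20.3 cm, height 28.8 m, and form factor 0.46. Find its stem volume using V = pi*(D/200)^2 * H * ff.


(D/200)^2 = (20.3/200)^2 = 0.1015^2 = 0.01030225
BA = 3.141593 * 0.01030225 = 0.0323655 m^2
V = 0.0323655 * 28.8 * 0.46 = 0.428778 ≈ 0.429 m^3

0.429 m^3


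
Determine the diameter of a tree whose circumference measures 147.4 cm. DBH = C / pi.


DBH = C / pi = 147.4 / 3.141593 = 46.9189 ≈ 46.92 cm

46.92 cm


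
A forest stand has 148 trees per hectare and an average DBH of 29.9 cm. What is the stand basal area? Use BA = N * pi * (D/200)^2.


(D/200)^2 = (29.9/200)^2 = 0.1495^2 = 0.02235025
Individual BA = 3.141593 * 0.02235025 = 0.0702154 m^2
Stand BA = 148 * 0.0702154 = 10.3919 ≈ 10.39 m^2/ha

10.39 m^2/ha


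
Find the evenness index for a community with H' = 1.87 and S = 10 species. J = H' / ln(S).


ln(10) = 2.30259
J = H' / ln(S) = 1.87 / 2.30259 = 0.812129 ≈ 0.8121

0.8121


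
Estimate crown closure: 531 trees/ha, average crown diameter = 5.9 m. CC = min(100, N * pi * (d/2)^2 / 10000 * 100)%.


(d/2)^2 = (5.9/2)^2 = 2.95^2 = 8.7025
Crown area = 3.141593 * 8.7025 = 27.3397 m^2
N * area / 10000 * 100 = 531 * 27.3397 / 10000 * 100 = 145.174
CC = min(100, 145.174) = 100%

100%


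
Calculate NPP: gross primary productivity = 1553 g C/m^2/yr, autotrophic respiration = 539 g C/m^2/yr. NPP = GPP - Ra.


NPP = GPP - Ra = 1553 - 539 = 1014 g C/m^2/yr

1014 g C/m^2/yr


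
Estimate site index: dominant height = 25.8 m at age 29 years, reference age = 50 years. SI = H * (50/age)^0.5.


50/29 = 1.72414
(1.72414)^0.5 = 1.31307
SI = 25.8 * 1.31307 = 33.8772 ≈ 33.9 m

33.9 m
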